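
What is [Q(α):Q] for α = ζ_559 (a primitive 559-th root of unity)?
[Q(α):Q] = 504

The minimal polynomial of ζ_559 over Q is the 559-th cyclotomic polynomial Φ_559(x), which is irreducible over Q and has degree φ(559) = 504. Hence [Q(α):Q] = φ(559) = 504.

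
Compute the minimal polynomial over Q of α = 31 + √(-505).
m_α(x) = x^2 - 62x + 1466

From α - 31 = √(-505), squaring gives (α - 31)^2 = -505, i.e. α^2 - 62α + 961 = -505, so α^2 - 62α + 1466 = 0. The discriminant of x^2 - 62x + 1466 is (-62)^2 - 4·(1466) = 3844 - 5864 = -2020, and 4·(-505) is not a perfect square in Q since -505 is squarefree and ≠ 1. Hence x^2 - 62x + 1466 is irreducible over Q and is the minimal polynomial of α.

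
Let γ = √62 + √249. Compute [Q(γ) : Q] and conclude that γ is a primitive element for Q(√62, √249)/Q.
[Q(γ) : Q] = 4 (equivalently, Q(γ) = Q(√62, √249))

Obviously Q(γ) ⊆ Q(√62, √249), and [Q(√62, √249):Q] = 4 (since 62, 249 are distinct squarefree integers > 1 with 15438 not a perfect square). To show equality we compute the minimal polynomial of γ. From γ = √62 + √249: γ^2 = 62 + 2√(15438) + 249 = 311 + 2√(15438), so γ^2 - 311 = 2√(15438); squaring, (γ^2 - 311)^2 = 4·15438, i.e. γ^4 - 622γ^2 + 96721 - 61752 = 0, i.e. γ^4 - 622γ^2 + 34969 = 0. So γ is a root of x^4 - 622x^2 + 34969. This polynomial is irreducible over Q: it has no rational root (each ±√62 ± √249 is irrational), and any factorization into two quadratics over Q would force √(15438) ∈ Q (pairing opposite roots) or √62, √249 ∈ Q (other pairings), all impossible. Hence [Q(γ):Q] = 4 = [Q(√62, √249):Q], so Q(γ) = Q(√62, √249).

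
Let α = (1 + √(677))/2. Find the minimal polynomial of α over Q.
m_α(x) = x^2 - x - 169

From 2α - 1 = √(677), squaring gives (2α - 1)^2 = 677, i.e. 4α^2 - 4α + 1 = 677, so α^2 - α + (1 - 677)/4 = 0. Since 677 ≡ 1 (mod 4), (1 - 677)/4 = -169 ∈ Z. The polynomial x^2 - x - 169 has discriminant 1 - 4·(-169) = 677, which is not a perfect square in Q (d = 677 is squarefree and ≠ 1), so x^2 - x - 169 is irreducible over Q. It is the minimal polynomial of α.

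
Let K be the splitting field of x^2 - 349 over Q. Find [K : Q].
[K : Q] = 2

f(x) = x^2 - 349 factors as (x - √349)(x + √349). The splitting field is K = Q(√349). Since 349 is squarefree and > 1, it is not a perfect square, so x^2 - 349 is irreducible over Q and [Q(√349) : Q] = 2. Hence [K : Q] = 2.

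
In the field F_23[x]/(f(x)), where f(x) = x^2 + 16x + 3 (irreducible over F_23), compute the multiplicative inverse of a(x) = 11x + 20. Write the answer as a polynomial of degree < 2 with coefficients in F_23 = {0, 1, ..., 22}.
a(x)^(-1) ≡ 4x + 17 (mod f(x))

Since f is irreducible over F_23, F_23[x]/(f) is a field and a(x) ≠ 0 has an inverse. Apply the extended Euclidean algorithm to f(x) and a(x) in F_23[x]: f(x) = (21x + 3)·a(x) + (12). The last nonzero remainder is the constant 12 = gcd(f, a) in F_23. Back-substituting through the division chain expresses 12 = s(x)·a(x) + t(x)·f(x) with s(x) ≡ 2x + 20 (mod f), so (2x + 20)·a(x) ≡ 12 (mod f). Multiplying by 12^(-1) ≡ 2 in F_23 gives a(x)^(-1) ≡ 2·(2x + 20) ≡ 4x + 17 (mod f). Check: (11x + 20)·(4x + 17) = 21x^2 + 14x + 18 ≡ 1 (mod x^2 + 16x + 3).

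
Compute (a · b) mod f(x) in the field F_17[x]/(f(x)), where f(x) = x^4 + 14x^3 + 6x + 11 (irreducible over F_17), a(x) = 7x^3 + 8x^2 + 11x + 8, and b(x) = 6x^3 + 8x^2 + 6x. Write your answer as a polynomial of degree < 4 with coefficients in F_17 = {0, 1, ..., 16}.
a · b ≡ 2x^3 + 5x^2 + 13x + 4 (mod f(x))

Multiply in F_17[x]: a(x)·b(x) = (7x^3 + 8x^2 + 11x + 8)·(6x^3 + 8x^2 + 6x) = 8x^6 + 2x^5 + 2x^4 + 14x^3 + 11x^2 + 14x. This has degree ≥ 4, so divide by f(x) over F_17: 8x^6 + 2x^5 + 2x^4 + 14x^3 + 11x^2 + 14x = (8x^2 + 9x + 12)·(x^4 + 14x^3 + 6x + 11) + (2x^3 + 5x^2 + 13x + 4). Hence a·b ≡ 2x^3 + 5x^2 + 13x + 4 (mod f). (F_17[x]/(f) is a field with 17^4 = 83521 elements since f is irreducible of degree 4.)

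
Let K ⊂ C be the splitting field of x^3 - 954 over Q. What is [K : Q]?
[K : Q] = 6

The roots of x^3 - 954 are ∛954, ω∛954, ω^2∛954 where ω = e^(2πi/3) is a primitive cube root of unity, so K = Q(∛954, ω). Now [Q(∛954):Q] = 3 (since 954 is not a perfect cube, x^3 - 954 is irreducible) and [Q(ω):Q] = 2. Both 2 and 3 divide [K:Q], and [K:Q] ≤ 3·2 = 6, so [K:Q] = 6. (Equivalently: Q(∛954) ⊂ R but ω ∉ R, so [K : Q(∛954)] = 2.)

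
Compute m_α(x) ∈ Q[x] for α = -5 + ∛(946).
m_α(x) = x^3 + 15x^2 + 75x - 821

Set β = α + 5 = ∛(946), so β^3 = 946. Then (α + 5)^3 - 946 = 0, i.e. α is a root of g(x) = (x + 5)^3 - 946 = x^3 + 15x^2 + 75x - 821. Since g(x) = h(x + 5) where h(x) = x^3 - 946, and h is irreducible over Q (because 946 is not a perfect cube, so h has no rational root, and a monic cubic with no rational root is irreducible), g is also irreducible (irreducibility is preserved under the substitution x → x + 5). Hence m_α(x) = x^3 + 15x^2 + 75x - 821.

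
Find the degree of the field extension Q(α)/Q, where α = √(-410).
[Q(α):Q] = 2

[Q(α):Q] equals the degree of the minimal polynomial of α. Here α^2 = -410 and x^2 + 410 is irreducible (d = -410 is squarefree, ≠ 1, hence not a square), so deg(m_α) = 2. Thus [Q(α):Q] = 2.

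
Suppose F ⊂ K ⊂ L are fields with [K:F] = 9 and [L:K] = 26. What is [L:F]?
[L:F] = 234

The tower law says that for any tower of field extensions F ⊂ K ⊂ L with finite degrees, [L:F] = [L:K] · [K:F]. Here this gives [L:F] = 26 · 9 = 234.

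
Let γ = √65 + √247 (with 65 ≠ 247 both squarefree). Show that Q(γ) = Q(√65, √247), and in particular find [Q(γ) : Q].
[Q(γ) : Q] = 4 (equivalently, Q(γ) = Q(√65, √247))

Obviously Q(γ) ⊆ Q(√65, √247), and [Q(√65, √247):Q] = 4 (since 65, 247 are distinct squarefree integers > 1 with 16055 not a perfect square). To show equality we compute the minimal polynomial of γ. From γ = √65 + √247: γ^2 = 65 + 2√(16055) + 247 = 312 + 2√(16055), so γ^2 - 312 = 2√(16055); squaring, (γ^2 - 312)^2 = 4·16055, i.e. γ^4 - 624γ^2 + 97344 - 64220 = 0, i.e. γ^4 - 624γ^2 + 33124 = 0. So γ is a root of x^4 - 624x^2 + 33124. This polynomial is irreducible over Q: it has no rational root (each ±√65 ± √247 is irrational), and any factorization into two quadratics over Q would force √(16055) ∈ Q (pairing opposite roots) or √65, √247 ∈ Q (other pairings), all impossible. Hence [Q(γ):Q] = 4 = [Q(√65, √247):Q], so Q(γ) = Q(√65, √247).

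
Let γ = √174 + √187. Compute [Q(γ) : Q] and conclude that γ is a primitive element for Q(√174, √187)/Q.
[Q(γ) : Q] = 4 (equivalently, Q(γ) = Q(√174, √187))

Obviously Q(γ) ⊆ Q(√174, √187), and [Q(√174, √187):Q] = 4 (since 174, 187 are distinct squarefree integers > 1 with 32538 not a perfect square). To show equality we compute the minimal polynomial of γ. From γ = √174 + √187: γ^2 = 174 + 2√(32538) + 187 = 361 + 2√(32538), so γ^2 - 361 = 2√(32538); squaring, (γ^2 - 361)^2 = 4·32538, i.e. γ^4 - 722γ^2 + 130321 - 130152 = 0, i.e. γ^4 - 722γ^2 + 169 = 0. So γ is a root of x^4 - 722x^2 + 169. This polynomial is irreducible over Q: it has no rational root (each ±√174 ± √187 is irrational), and any factorization into two quadratics over Q would force √(32538) ∈ Q (pairing opposite roots) or √174, √187 ∈ Q (other pairings), all impossible. Hence [Q(γ):Q] = 4 = [Q(√174, √187):Q], so Q(γ) = Q(√174, √187).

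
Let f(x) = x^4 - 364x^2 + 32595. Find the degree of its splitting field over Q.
[K : Q] = 4

Solving the quadratic in x^2: x^2 = (364 ± √(364^2 - 4·32595))/2 = (364 ± √2116)/2 = (364 ± 46)/2, giving x^2 = 159 or x^2 = 205. So f(x) = (x^2 - 159)(x^2 - 205) and the roots of f are ±√159, ±√205. Hence the splitting field is K = Q(√159, √205). Since 159 and 205 are distinct squarefree integers > 1, their product 32595 is not a perfect square, so √205 ∉ Q(√159). By the tower law [K:Q] = [Q(√159,√205):Q(√159)] · [Q(√159):Q] = 2 · 2 = 4.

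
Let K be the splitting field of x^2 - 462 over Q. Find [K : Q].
[K : Q] = 2

f(x) = x^2 - 462 factors as (x - √462)(x + √462). The splitting field is K = Q(√462). Since 462 is squarefree and > 1, it is not a perfect square, so x^2 - 462 is irreducible over Q and [Q(√462) : Q] = 2. Hence [K : Q] = 2.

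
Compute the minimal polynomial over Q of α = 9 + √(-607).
m_α(x) = x^2 - 18x + 688

From α - 9 = √(-607), squaring gives (α - 9)^2 = -607, i.e. α^2 - 18α + 81 = -607, so α^2 - 18α + 688 = 0. The discriminant of x^2 - 18x + 688 is (-18)^2 - 4·(688) = 324 - 2752 = -2428, and 4·(-607) is not a perfect square in Q since -607 is squarefree and ≠ 1. Hence x^2 - 18x + 688 is irreducible over Q and is the minimal polynomial of α.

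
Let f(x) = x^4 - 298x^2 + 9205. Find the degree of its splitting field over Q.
[K : Q] = 4

Solving the quadratic in x^2: x^2 = (298 ± √(298^2 - 4·9205))/2 = (298 ± √51984)/2 = (298 ± 228)/2, giving x^2 = 35 or x^2 = 263. So f(x) = (x^2 - 35)(x^2 - 263) and the roots of f are ±√35, ±√263. Hence the splitting field is K = Q(√35, √263). Since 35 and 263 are distinct squarefree integers > 1, their product 9205 is not a perfect square, so √263 ∉ Q(√35). By the tower law [K:Q] = [Q(√35,√263):Q(√35)] · [Q(√35):Q] = 2 · 2 = 4.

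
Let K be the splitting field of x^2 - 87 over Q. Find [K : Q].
[K : Q] = 2

f(x) = x^2 - 87 factors as (x - √87)(x + √87). The splitting field is K = Q(√87). Since 87 is squarefree and > 1, it is not a perfect square, so x^2 - 87 is irreducible over Q and [Q(√87) : Q] = 2. Hence [K : Q] = 2.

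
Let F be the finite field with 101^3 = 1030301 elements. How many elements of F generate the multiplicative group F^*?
There are φ(1030300) = 412080 primitive elements

F_q^* is cyclic of order q - 1 = 1030300. A cyclic group of order m has exactly φ(m) generators. Here m = 1030300 = 2^2 · 5^2 · 10303, so the number of primitive elements is φ(1030300) = 412080.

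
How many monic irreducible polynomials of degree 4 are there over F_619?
There are 36702992190 monic irreducible polynomials of degree 4 over F_619

Each element of F_{619^4} that lies in no proper subfield is a root of exactly one monic irreducible of degree 4 over F_619, and each such polynomial has 4 distinct roots in F_{619^4}. By Möbius inversion the count is N_619(4) = (1/4) Σ_{d|4} μ(4/d) · 619^d = (1/4)(μ(4)·619^1 + μ(2)·619^2 + μ(1)·619^4) = 146811968760/4 = 36702992190.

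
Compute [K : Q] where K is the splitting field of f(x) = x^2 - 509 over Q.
[K : Q] = 2

f(x) = x^2 - 509 factors as (x - √509)(x + √509). The splitting field is K = Q(√509). Since 509 is squarefree and > 1, it is not a perfect square, so x^2 - 509 is irreducible over Q and [Q(√509) : Q] = 2. Hence [K : Q] = 2.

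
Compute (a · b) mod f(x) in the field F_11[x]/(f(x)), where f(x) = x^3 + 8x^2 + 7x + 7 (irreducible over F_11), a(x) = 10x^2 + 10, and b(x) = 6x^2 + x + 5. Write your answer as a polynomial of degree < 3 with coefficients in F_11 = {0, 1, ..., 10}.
a · b ≡ 7x^2 + 9x + 7 (mod f(x))

Multiply in F_11[x]: a(x)·b(x) = (10x^2 + 10)·(6x^2 + x + 5) = 5x^4 + 10x^3 + 10x + 6. This has degree ≥ 3, so divide by f(x) over F_11: 5x^4 + 10x^3 + 10x + 6 = (5x + 3)·(x^3 + 8x^2 + 7x + 7) + (7x^2 + 9x + 7). Hence a·b ≡ 7x^2 + 9x + 7 (mod f). (F_11[x]/(f) is a field with 11^3 = 1331 elements since f is irreducible of degree 3.)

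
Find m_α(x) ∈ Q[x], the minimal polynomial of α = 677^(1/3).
m_α(x) = x^3 - 677

α satisfies α^3 = 677, so x^3 - 677 annihilates α. By the rational root test, a rational root p/q (in lowest terms) of x^3 - 677 would satisfy p^3 = 677 q^3, forcing q = 1 and p^3 = 677; but 677 is not a perfect cube, contradiction. A monic cubic over Q with no rational root is irreducible (any nontrivial factorization would include a linear factor). Hence x^3 - 677 is the minimal polynomial of α, and in particular [Q(α):Q] = 3.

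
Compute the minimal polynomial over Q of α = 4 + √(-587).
m_α(x) = x^2 - 8x + 603

From α - 4 = √(-587), squaring gives (α - 4)^2 = -587, i.e. α^2 - 8α + 16 = -587, so α^2 - 8α + 603 = 0. The discriminant of x^2 - 8x + 603 is (-8)^2 - 4·(603) = 64 - 2412 = -2348, and 4·(-587) is not a perfect square in Q since -587 is squarefree and ≠ 1. Hence x^2 - 8x + 603 is irreducible over Q and is the minimal polynomial of α.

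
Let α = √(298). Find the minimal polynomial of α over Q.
m_α(x) = x^2 - 298

α satisfies α^2 - 298 = 0, so x^2 - 298 annihilates α. Since d = 298 is squarefree and ≠ 1, it is not a perfect square in Q, so x^2 - 298 has no rational root and is therefore irreducible over Q (a degree-2 polynomial over a field is irreducible iff it has no root). Hence m_α(x) = x^2 - 298.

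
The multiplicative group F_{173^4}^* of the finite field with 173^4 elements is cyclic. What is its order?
|F_{173^4}^*| = 895745040

F_{173^4} has 173^4 = 895745041 elements; its multiplicative group consists of all nonzero elements, so |F_{173^4}^*| = 895745041 - 1 = 895745040. (It is cyclic since any finite subgroup of the multiplicative group of a field is cyclic.)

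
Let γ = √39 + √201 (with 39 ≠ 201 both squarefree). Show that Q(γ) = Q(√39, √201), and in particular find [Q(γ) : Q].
[Q(γ) : Q] = 4 (equivalently, Q(γ) = Q(√39, √201))

Obviously Q(γ) ⊆ Q(√39, √201), and [Q(√39, √201):Q] = 4 (since 39, 201 are distinct squarefree integers > 1 with 7839 not a perfect square). To show equality we compute the minimal polynomial of γ. From γ = √39 + √201: γ^2 = 39 + 2√(7839) + 201 = 240 + 2√(7839), so γ^2 - 240 = 2√(7839); squaring, (γ^2 - 240)^2 = 4·7839, i.e. γ^4 - 480γ^2 + 57600 - 31356 = 0, i.e. γ^4 - 480γ^2 + 26244 = 0. So γ is a root of x^4 - 480x^2 + 26244. This polynomial is irreducible over Q: it has no rational root (each ±√39 ± √201 is irrational), and any factorization into two quadratics over Q would force √(7839) ∈ Q (pairing opposite roots) or √39, √201 ∈ Q (other pairings), all impossible. Hence [Q(γ):Q] = 4 = [Q(√39, √201):Q], so Q(γ) = Q(√39, √201).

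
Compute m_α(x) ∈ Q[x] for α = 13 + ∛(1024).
m_α(x) = x^3 - 39x^2 + 507x - 3221

Set β = α - 13 = ∛(1024), so β^3 = 1024. Then (α - 13)^3 - 1024 = 0, i.e. α is a root of g(x) = (x - 13)^3 - 1024 = x^3 - 39x^2 + 507x - 3221. Since g(x) = h(x - 13) where h(x) = x^3 - 1024, and h is irreducible over Q (because 1024 is not a perfect cube, so h has no rational root, and a monic cubic with no rational root is irreducible), g is also irreducible (irreducibility is preserved under the substitution x → x - 13). Hence m_α(x) = x^3 - 39x^2 + 507x - 3221.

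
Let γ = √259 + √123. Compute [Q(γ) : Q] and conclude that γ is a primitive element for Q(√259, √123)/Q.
[Q(γ) : Q] = 4 (equivalently, Q(γ) = Q(√259, √123))

Obviously Q(γ) ⊆ Q(√259, √123), and [Q(√259, √123):Q] = 4 (since 259, 123 are distinct squarefree integers > 1 with 31857 not a perfect square). To show equality we compute the minimal polynomial of γ. From γ = √259 + √123: γ^2 = 259 + 2√(31857) + 123 = 382 + 2√(31857), so γ^2 - 382 = 2√(31857); squaring, (γ^2 - 382)^2 = 4·31857, i.e. γ^4 - 764γ^2 + 145924 - 127428 = 0, i.e. γ^4 - 764γ^2 + 18496 = 0. So γ is a root of x^4 - 764x^2 + 18496. This polynomial is irreducible over Q: it has no rational root (each ±√259 ± √123 is irrational), and any factorization into two quadratics over Q would force √(31857) ∈ Q (pairing opposite roots) or √259, √123 ∈ Q (other pairings), all impossible. Hence [Q(γ):Q] = 4 = [Q(√259, √123):Q], so Q(γ) = Q(√259, √123).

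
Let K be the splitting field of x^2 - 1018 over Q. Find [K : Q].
[K : Q] = 2

f(x) = x^2 - 1018 factors as (x - √1018)(x + √1018). The splitting field is K = Q(√1018). Since 1018 is squarefree and > 1, it is not a perfect square, so x^2 - 1018 is irreducible over Q and [Q(√1018) : Q] = 2. Hence [K : Q] = 2.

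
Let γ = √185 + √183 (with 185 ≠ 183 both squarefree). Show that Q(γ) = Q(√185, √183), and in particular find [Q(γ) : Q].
[Q(γ) : Q] = 4 (equivalently, Q(γ) = Q(√185, √183))

Obviously Q(γ) ⊆ Q(√185, √183), and [Q(√185, √183):Q] = 4 (since 185, 183 are distinct squarefree integers > 1 with 33855 not a perfect square). To show equality we compute the minimal polynomial of γ. From γ = √185 + √183: γ^2 = 185 + 2√(33855) + 183 = 368 + 2√(33855), so γ^2 - 368 = 2√(33855); squaring, (γ^2 - 368)^2 = 4·33855, i.e. γ^4 - 736γ^2 + 135424 - 135420 = 0, i.e. γ^4 - 736γ^2 + 4 = 0. So γ is a root of x^4 - 736x^2 + 4. This polynomial is irreducible over Q: it has no rational root (each ±√185 ± √183 is irrational), and any factorization into two quadratics over Q would force √(33855) ∈ Q (pairing opposite roots) or √185, √183 ∈ Q (other pairings), all impossible. Hence [Q(γ):Q] = 4 = [Q(√185, √183):Q], so Q(γ) = Q(√185, √183).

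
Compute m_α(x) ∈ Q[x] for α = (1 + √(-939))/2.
m_α(x) = x^2 - x + 235

From 2α - 1 = √(-939), squaring gives (2α - 1)^2 = -939, i.e. 4α^2 - 4α + 1 = -939, so α^2 - α + (1 + 939)/4 = 0. Since -939 ≡ 1 (mod 4), (1 + 939)/4 = 235 ∈ Z. The polynomial x^2 - x + 235 has discriminant 1 - 4·(235) = -939, which is not a perfect square in Q (d = -939 is squarefree and ≠ 1), so x^2 - x + 235 is irreducible over Q. It is the minimal polynomial of α.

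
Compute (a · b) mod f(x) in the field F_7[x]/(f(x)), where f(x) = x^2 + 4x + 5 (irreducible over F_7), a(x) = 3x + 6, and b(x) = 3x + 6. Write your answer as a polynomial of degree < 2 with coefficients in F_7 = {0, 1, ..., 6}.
a · b ≡ 5 (mod f(x))

Multiply in F_7[x]: a(x)·b(x) = (3x + 6)·(3x + 6) = 2x^2 + x + 1. This has degree ≥ 2, so divide by f(x) over F_7: 2x^2 + x + 1 = (2)·(x^2 + 4x + 5) + (5). Hence a·b ≡ 5 (mod f). (F_7[x]/(f) is a field with 7^2 = 49 elements since f is irreducible of degree 2.)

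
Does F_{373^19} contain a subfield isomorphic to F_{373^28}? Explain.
No: F_{373^28} is not a subfield of F_{373^19}

F_{p^m} embeds in F_{p^n} iff m | n. Here 28 ∤ 19 (since 19 = 0·28 + 19 with remainder 19 ≠ 0), so F_{373^28} is not a subfield of F_{373^19}. Equivalently: if it were, the tower law would give 28 = [F_{373^28}:F_373] dividing [F_{373^19}:F_373] = 19, contradiction.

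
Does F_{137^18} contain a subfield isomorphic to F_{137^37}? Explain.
No: F_{137^37} is not a subfield of F_{137^18}

F_{p^m} embeds in F_{p^n} iff m | n. Here 37 ∤ 18 (since 18 = 0·37 + 18 with remainder 18 ≠ 0), so F_{137^37} is not a subfield of F_{137^18}. Equivalently: if it were, the tower law would give 37 = [F_{137^37}:F_137] dividing [F_{137^18}:F_137] = 18, contradiction.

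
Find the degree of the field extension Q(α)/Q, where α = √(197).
[Q(α):Q] = 2

[Q(α):Q] equals the degree of the minimal polynomial of α. Here α^2 = 197 and x^2 - 197 is irreducible (d = 197 is squarefree, ≠ 1, hence not a square), so deg(m_α) = 2. Thus [Q(α):Q] = 2.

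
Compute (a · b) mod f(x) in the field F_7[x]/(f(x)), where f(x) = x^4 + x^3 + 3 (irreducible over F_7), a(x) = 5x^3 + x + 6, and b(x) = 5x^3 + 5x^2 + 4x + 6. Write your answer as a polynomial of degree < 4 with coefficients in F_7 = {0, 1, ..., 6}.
a · b ≡ 5x^3 + x^2 + 2x + 3 (mod f(x))

Multiply in F_7[x]: a(x)·b(x) = (5x^3 + x + 6)·(5x^3 + 5x^2 + 4x + 6) = 4x^6 + 4x^5 + 4x^4 + 2x^3 + 6x^2 + 2x + 1. This has degree ≥ 4, so divide by f(x) over F_7: 4x^6 + 4x^5 + 4x^4 + 2x^3 + 6x^2 + 2x + 1 = (4x^2 + 4)·(x^4 + x^3 + 3) + (5x^3 + x^2 + 2x + 3). Hence a·b ≡ 5x^3 + x^2 + 2x + 3 (mod f). (F_7[x]/(f) is a field with 7^4 = 2401 elements since f is irreducible of degree 4.)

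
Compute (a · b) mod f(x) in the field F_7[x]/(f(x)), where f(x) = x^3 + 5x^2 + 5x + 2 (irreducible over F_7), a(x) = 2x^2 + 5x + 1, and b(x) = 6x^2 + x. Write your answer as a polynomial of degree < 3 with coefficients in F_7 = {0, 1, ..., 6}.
a · b ≡ 5x (mod f(x))

Multiply in F_7[x]: a(x)·b(x) = (2x^2 + 5x + 1)·(6x^2 + x) = 5x^4 + 4x^3 + 4x^2 + x. This has degree ≥ 3, so divide by f(x) over F_7: 5x^4 + 4x^3 + 4x^2 + x = (5x)·(x^3 + 5x^2 + 5x + 2) + (5x). Hence a·b ≡ 5x (mod f). (F_7[x]/(f) is a field with 7^3 = 343 elements since f is irreducible of degree 3.)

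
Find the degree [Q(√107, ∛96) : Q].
[Q(√107, ∛96) : Q] = 6

Let L = Q(√107, ∛96). Since Q(√107) ⊂ L and [Q(√107):Q] = 2, the tower law gives 2 | [L:Q]. Likewise Q(∛96) ⊂ L with [Q(∛96):Q] = 3 (because 96 is not a perfect cube), so 3 | [L:Q]. As gcd(2,3) = 1, [L:Q] is divisible by 6. Conversely L is generated over Q by √107 and ∛96, so [L:Q] ≤ 2·3 = 6. Therefore [Q(√107, ∛96) : Q] = 6.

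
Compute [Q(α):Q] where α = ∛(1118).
[Q(α):Q] = 3

The minimal polynomial of α is x^3 - 1118, irreducible over Q since 1118 is not a perfect cube (so x^3 - 1118 has no rational root). Hence [Q(α):Q] = deg(m_α) = 3.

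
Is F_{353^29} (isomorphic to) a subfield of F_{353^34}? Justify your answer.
No: F_{353^29} is not a subfield of F_{353^34}

F_{p^m} embeds in F_{p^n} iff m | n. Here 29 ∤ 34 (since 34 = 1·29 + 5 with remainder 5 ≠ 0), so F_{353^29} is not a subfield of F_{353^34}. Equivalently: if it were, the tower law would give 29 = [F_{353^29}:F_353] dividing [F_{353^34}:F_353] = 34, contradiction.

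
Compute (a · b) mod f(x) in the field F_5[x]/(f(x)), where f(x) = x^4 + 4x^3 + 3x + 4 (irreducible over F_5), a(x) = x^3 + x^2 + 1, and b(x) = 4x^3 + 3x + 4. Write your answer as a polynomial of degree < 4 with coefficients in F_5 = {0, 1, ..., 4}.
a · b ≡ 4x^2 + 3x (mod f(x))

Multiply in F_5[x]: a(x)·b(x) = (x^3 + x^2 + 1)·(4x^3 + 3x + 4) = 4x^6 + 4x^5 + 3x^4 + x^3 + 4x^2 + 3x + 4. This has degree ≥ 4, so divide by f(x) over F_5: 4x^6 + 4x^5 + 3x^4 + x^3 + 4x^2 + 3x + 4 = (4x^2 + 3x + 1)·(x^4 + 4x^3 + 3x + 4) + (4x^2 + 3x). Hence a·b ≡ 4x^2 + 3x (mod f). (F_5[x]/(f) is a field with 5^4 = 625 elements since f is irreducible of degree 4.)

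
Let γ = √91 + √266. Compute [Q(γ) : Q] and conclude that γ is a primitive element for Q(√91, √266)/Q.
[Q(γ) : Q] = 4 (equivalently, Q(γ) = Q(√91, √266))

Obviously Q(γ) ⊆ Q(√91, √266), and [Q(√91, √266):Q] = 4 (since 91, 266 are distinct squarefree integers > 1 with 24206 not a perfect square). To show equality we compute the minimal polynomial of γ. From γ = √91 + √266: γ^2 = 91 + 2√(24206) + 266 = 357 + 2√(24206), so γ^2 - 357 = 2√(24206); squaring, (γ^2 - 357)^2 = 4·24206, i.e. γ^4 - 714γ^2 + 127449 - 96824 = 0, i.e. γ^4 - 714γ^2 + 30625 = 0. So γ is a root of x^4 - 714x^2 + 30625. This polynomial is irreducible over Q: it has no rational root (each ±√91 ± √266 is irrational), and any factorization into two quadratics over Q would force √(24206) ∈ Q (pairing opposite roots) or √91, √266 ∈ Q (other pairings), all impossible. Hence [Q(γ):Q] = 4 = [Q(√91, √266):Q], so Q(γ) = Q(√91, √266).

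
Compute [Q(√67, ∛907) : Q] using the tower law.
[Q(√67, ∛907) : Q] = 6

Let L = Q(√67, ∛907). Since Q(√67) ⊂ L and [Q(√67):Q] = 2, the tower law gives 2 | [L:Q]. Likewise Q(∛907) ⊂ L with [Q(∛907):Q] = 3 (because 907 is not a perfect cube), so 3 | [L:Q]. As gcd(2,3) = 1, [L:Q] is divisible by 6. Conversely L is generated over Q by √67 and ∛907, so [L:Q] ≤ 2·3 = 6. Therefore [Q(√67, ∛907) : Q] = 6.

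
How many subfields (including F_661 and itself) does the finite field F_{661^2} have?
F_{661^2} has 2 subfields

The subfields of F_{p^n} are exactly the fields F_{p^d} for d | n (each is the fixed field of the unique index-d subgroup of Gal(F_{p^n}/F_p) ≅ Z/nZ). The divisors of n = 2 are {1, 2}, giving 2 subfields: F_{661^1}, F_{661^2}.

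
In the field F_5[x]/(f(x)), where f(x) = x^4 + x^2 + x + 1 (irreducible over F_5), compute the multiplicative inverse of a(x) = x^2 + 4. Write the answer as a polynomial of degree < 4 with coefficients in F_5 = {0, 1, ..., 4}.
a(x)^(-1) ≡ 2x^3 + 4x^2 + 4x (mod f(x))

Since f is irreducible over F_5, F_5[x]/(f) is a field and a(x) ≠ 0 has an inverse. Apply the extended Euclidean algorithm to f(x) and a(x) in F_5[x]: f(x) = (x^2 + 2)·a(x) + (x + 3);  a(x) = (x + 2)·(x + 3) + (3). The last nonzero remainder is the constant 3 = gcd(f, a) in F_5. Back-substituting through the division chain expresses 3 = s(x)·a(x) + t(x)·f(x) with s(x) ≡ x^3 + 2x^2 + 2x (mod f), so (x^3 + 2x^2 + 2x)·a(x) ≡ 3 (mod f). Multiplying by 3^(-1) ≡ 2 in F_5 gives a(x)^(-1) ≡ 2·(x^3 + 2x^2 + 2x) ≡ 2x^3 + 4x^2 + 4x (mod f). Check: (x^2 + 4)·(2x^3 + 4x^2 + 4x) = 2x^5 + 4x^4 + 2x^3 + x^2 + x ≡ 1 (mod x^4 + x^2 + x + 1).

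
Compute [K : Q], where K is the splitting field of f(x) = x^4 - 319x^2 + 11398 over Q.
[K : Q] = 4

Solving the quadratic in x^2: x^2 = (319 ± √(319^2 - 4·11398))/2 = (319 ± √56169)/2 = (319 ± 237)/2, giving x^2 = 41 or x^2 = 278. So f(x) = (x^2 - 41)(x^2 - 278) and the roots of f are ±√41, ±√278. Hence the splitting field is K = Q(√41, √278). Since 41 and 278 are distinct squarefree integers > 1, their product 11398 is not a perfect square, so √278 ∉ Q(√41). By the tower law [K:Q] = [Q(√41,√278):Q(√41)] · [Q(√41):Q] = 2 · 2 = 4.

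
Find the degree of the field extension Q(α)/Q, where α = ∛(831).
[Q(α):Q] = 3

The minimal polynomial of α is x^3 - 831, irreducible over Q since 831 is not a perfect cube (so x^3 - 831 has no rational root). Hence [Q(α):Q] = deg(m_α) = 3.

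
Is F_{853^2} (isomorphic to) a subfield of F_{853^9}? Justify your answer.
No: F_{853^2} is not a subfield of F_{853^9}

F_{p^m} embeds in F_{p^n} iff m | n. Here 2 ∤ 9 (since 9 = 4·2 + 1 with remainder 1 ≠ 0), so F_{853^2} is not a subfield of F_{853^9}. Equivalently: if it were, the tower law would give 2 = [F_{853^2}:F_853] dividing [F_{853^9}:F_853] = 9, contradiction.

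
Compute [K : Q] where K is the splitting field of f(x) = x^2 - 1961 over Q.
[K : Q] = 2

f(x) = x^2 - 1961 factors as (x - √1961)(x + √1961). The splitting field is K = Q(√1961). Since 1961 is squarefree and > 1, it is not a perfect square, so x^2 - 1961 is irreducible over Q and [Q(√1961) : Q] = 2. Hence [K : Q] = 2.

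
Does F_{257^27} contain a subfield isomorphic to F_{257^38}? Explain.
No: F_{257^38} is not a subfield of F_{257^27}

F_{p^m} embeds in F_{p^n} iff m | n. Here 38 ∤ 27 (since 27 = 0·38 + 27 with remainder 27 ≠ 0), so F_{257^38} is not a subfield of F_{257^27}. Equivalently: if it were, the tower law would give 38 = [F_{257^38}:F_257] dividing [F_{257^27}:F_257] = 27, contradiction.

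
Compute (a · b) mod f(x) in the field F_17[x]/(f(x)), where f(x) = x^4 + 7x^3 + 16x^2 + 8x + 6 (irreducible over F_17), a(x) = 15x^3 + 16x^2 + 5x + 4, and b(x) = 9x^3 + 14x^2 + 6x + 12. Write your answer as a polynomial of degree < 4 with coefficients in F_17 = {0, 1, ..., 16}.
a · b ≡ 5x^3 + 4x^2 + 4x + 6 (mod f(x))

Multiply in F_17[x]: a(x)·b(x) = (15x^3 + 16x^2 + 5x + 4)·(9x^3 + 14x^2 + 6x + 12) = 16x^6 + 14x^5 + 2x^4 + 8x^3 + 6x^2 + 16x + 14. This has degree ≥ 4, so divide by f(x) over F_17: 16x^6 + 14x^5 + 2x^4 + 8x^3 + 6x^2 + 16x + 14 = (16x^2 + 4x + 7)·(x^4 + 7x^3 + 16x^2 + 8x + 6) + (5x^3 + 4x^2 + 4x + 6). Hence a·b ≡ 5x^3 + 4x^2 + 4x + 6 (mod f). (F_17[x]/(f) is a field with 17^4 = 83521 elements since f is irreducible of degree 4.)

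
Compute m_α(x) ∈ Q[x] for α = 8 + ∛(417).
m_α(x) = x^3 - 24x^2 + 192x - 929

Set β = α - 8 = ∛(417), so β^3 = 417. Then (α - 8)^3 - 417 = 0, i.e. α is a root of g(x) = (x - 8)^3 - 417 = x^3 - 24x^2 + 192x - 929. Since g(x) = h(x - 8) where h(x) = x^3 - 417, and h is irreducible over Q (because 417 is not a perfect cube, so h has no rational root, and a monic cubic with no rational root is irreducible), g is also irreducible (irreducibility is preserved under the substitution x → x - 8). Hence m_α(x) = x^3 - 24x^2 + 192x - 929.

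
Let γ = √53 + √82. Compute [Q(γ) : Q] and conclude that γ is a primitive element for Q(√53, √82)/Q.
[Q(γ) : Q] = 4 (equivalently, Q(γ) = Q(√53, √82))

Obviously Q(γ) ⊆ Q(√53, √82), and [Q(√53, √82):Q] = 4 (since 53, 82 are distinct squarefree integers > 1 with 4346 not a perfect square). To show equality we compute the minimal polynomial of γ. From γ = √53 + √82: γ^2 = 53 + 2√(4346) + 82 = 135 + 2√(4346), so γ^2 - 135 = 2√(4346); squaring, (γ^2 - 135)^2 = 4·4346, i.e. γ^4 - 270γ^2 + 18225 - 17384 = 0, i.e. γ^4 - 270γ^2 + 841 = 0. So γ is a root of x^4 - 270x^2 + 841. This polynomial is irreducible over Q: it has no rational root (each ±√53 ± √82 is irrational), and any factorization into two quadratics over Q would force √(4346) ∈ Q (pairing opposite roots) or √53, √82 ∈ Q (other pairings), all impossible. Hence [Q(γ):Q] = 4 = [Q(√53, √82):Q], so Q(γ) = Q(√53, √82).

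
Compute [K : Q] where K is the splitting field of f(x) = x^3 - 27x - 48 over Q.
[K : Q] = 6

By the rational root test, any rational root of the monic integer polynomial f(x) = x^3 - 27x - 48 must be an integer dividing the constant term -48, i.e. one of ±{1, 2, 3, 4, 6, 8, 12, 16, 24, 48}. Evaluating: f(1) = -74, f(-1) = -22, f(2) = -94, f(-2) = -2, f(3) = -102, f(-3) = 6, f(4) = -92, f(-4) = -4, f(6) = 6, f(-6) = -102, f(8) = 248, f(-8) = -344, f(12) = 1356, f(-12) = -1452, f(16) = 3616, f(-16) = -3712, f(24) = 13128, f(-24) = -13224, f(48) = 109248, f(-48) = -109344; none is 0, so f has no rational root and is therefore irreducible over Q (a cubic with no linear factor over a field is irreducible). For an irreducible cubic, the Galois group is A_3 or S_3 according as the discriminant disc(f) = -4a^3 - 27b^2 = -4·(-27)^3 - 27·(-48)^2 = 16524 is or is not a square in Q. Here disc(f) = 16524 is not a perfect square in Q, so the Galois group of f over Q is not contained in A_3 and must be all of S_3. The splitting field has degree |S_3| = 6 over Q, so [K : Q] = 6.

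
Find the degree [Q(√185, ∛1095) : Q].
[Q(√185, ∛1095) : Q] = 6

Let L = Q(√185, ∛1095). Since Q(√185) ⊂ L and [Q(√185):Q] = 2, the tower law gives 2 | [L:Q]. Likewise Q(∛1095) ⊂ L with [Q(∛1095):Q] = 3 (because 1095 is not a perfect cube), so 3 | [L:Q]. As gcd(2,3) = 1, [L:Q] is divisible by 6. Conversely L is generated over Q by √185 and ∛1095, so [L:Q] ≤ 2·3 = 6. Therefore [Q(√185, ∛1095) : Q] = 6.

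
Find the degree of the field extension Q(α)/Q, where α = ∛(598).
[Q(α):Q] = 3

The minimal polynomial of α is x^3 - 598, irreducible over Q since 598 is not a perfect cube (so x^3 - 598 has no rational root). Hence [Q(α):Q] = deg(m_α) = 3.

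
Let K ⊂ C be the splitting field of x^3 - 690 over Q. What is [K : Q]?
[K : Q] = 6

The roots of x^3 - 690 are ∛690, ω∛690, ω^2∛690 where ω = e^(2πi/3) is a primitive cube root of unity, so K = Q(∛690, ω). Now [Q(∛690):Q] = 3 (since 690 is not a perfect cube, x^3 - 690 is irreducible) and [Q(ω):Q] = 2. Both 2 and 3 divide [K:Q], and [K:Q] ≤ 3·2 = 6, so [K:Q] = 6. (Equivalently: Q(∛690) ⊂ R but ω ∉ R, so [K : Q(∛690)] = 2.)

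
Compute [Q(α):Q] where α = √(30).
[Q(α):Q] = 2

[Q(α):Q] equals the degree of the minimal polynomial of α. Here α^2 = 30 and x^2 - 30 is irreducible (d = 30 is squarefree, ≠ 1, hence not a square), so deg(m_α) = 2. Thus [Q(α):Q] = 2.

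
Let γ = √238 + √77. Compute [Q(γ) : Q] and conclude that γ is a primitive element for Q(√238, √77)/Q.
[Q(γ) : Q] = 4 (equivalently, Q(γ) = Q(√238, √77))

Obviously Q(γ) ⊆ Q(√238, √77), and [Q(√238, √77):Q] = 4 (since 238, 77 are distinct squarefree integers > 1 with 18326 not a perfect square). To show equality we compute the minimal polynomial of γ. From γ = √238 + √77: γ^2 = 238 + 2√(18326) + 77 = 315 + 2√(18326), so γ^2 - 315 = 2√(18326); squaring, (γ^2 - 315)^2 = 4·18326, i.e. γ^4 - 630γ^2 + 99225 - 73304 = 0, i.e. γ^4 - 630γ^2 + 25921 = 0. So γ is a root of x^4 - 630x^2 + 25921. This polynomial is irreducible over Q: it has no rational root (each ±√238 ± √77 is irrational), and any factorization into two quadratics over Q would force √(18326) ∈ Q (pairing opposite roots) or √238, √77 ∈ Q (other pairings), all impossible. Hence [Q(γ):Q] = 4 = [Q(√238, √77):Q], so Q(γ) = Q(√238, √77).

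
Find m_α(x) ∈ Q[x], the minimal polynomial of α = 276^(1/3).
m_α(x) = x^3 - 276

α satisfies α^3 = 276, so x^3 - 276 annihilates α. By the rational root test, a rational root p/q (in lowest terms) of x^3 - 276 would satisfy p^3 = 276 q^3, forcing q = 1 and p^3 = 276; but 276 is not a perfect cube, contradiction. A monic cubic over Q with no rational root is irreducible (any nontrivial factorization would include a linear factor). Hence x^3 - 276 is the minimal polynomial of α, and in particular [Q(α):Q] = 3.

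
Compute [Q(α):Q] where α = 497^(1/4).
[Q(α):Q] = 4

α is a root of x^4 - 497. By Eisenstein's criterion at the prime p = 7 (which divides the constant term 497 but p^2 = 49 does not, since 497 is squarefree), x^4 - 497 is irreducible over Q. Hence [Q(α):Q] = 4.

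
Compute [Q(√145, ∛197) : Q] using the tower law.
[Q(√145, ∛197) : Q] = 6

Let L = Q(√145, ∛197). Since Q(√145) ⊂ L and [Q(√145):Q] = 2, the tower law gives 2 | [L:Q]. Likewise Q(∛197) ⊂ L with [Q(∛197):Q] = 3 (because 197 is not a perfect cube), so 3 | [L:Q]. As gcd(2,3) = 1, [L:Q] is divisible by 6. Conversely L is generated over Q by √145 and ∛197, so [L:Q] ≤ 2·3 = 6. Therefore [Q(√145, ∛197) : Q] = 6.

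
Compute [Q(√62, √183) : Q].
[Q(√62, √183) : Q] = 4

[Q(√62):Q] = 2 (min poly x^2 - 62, irreducible since 62 is squarefree > 1). For the top step, suppose √183 ∈ Q(√62), say √183 = c + d√62 with c, d ∈ Q. Squaring: 183 = c^2 + 62d^2 + 2cd√62. Since √62 ∉ Q this forces 2cd = 0. If d = 0 then √183 = c ∈ Q, contradicting 183 squarefree > 1. If c = 0 then 183 = 62d^2, so 62·183 = (62d)^2 is a perfect square in Q — but 62·183 = 11346 is not a perfect square (since 62 and 183 are distinct squarefree integers). Contradiction. Hence √183 ∉ Q(√62), so x^2 - 183 stays irreducible over Q(√62) and [Q(√62, √183) : Q(√62)] = 2. By the tower law, [Q(√62, √183) : Q] = 2 · 2 = 4.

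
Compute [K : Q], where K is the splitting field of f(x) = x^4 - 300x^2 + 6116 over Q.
[K : Q] = 4

Solving the quadratic in x^2: x^2 = (300 ± √(300^2 - 4·6116))/2 = (300 ± √65536)/2 = (300 ± 256)/2, giving x^2 = 278 or x^2 = 22. So f(x) = (x^2 - 278)(x^2 - 22) and the roots of f are ±√278, ±√22. Hence the splitting field is K = Q(√278, √22). Since 278 and 22 are distinct squarefree integers > 1, their product 6116 is not a perfect square, so √22 ∉ Q(√278). By the tower law [K:Q] = [Q(√278,√22):Q(√278)] · [Q(√278):Q] = 2 · 2 = 4.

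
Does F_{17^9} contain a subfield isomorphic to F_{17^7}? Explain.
No: F_{17^7} is not a subfield of F_{17^9}

F_{p^m} embeds in F_{p^n} iff m | n. Here 7 ∤ 9 (since 9 = 1·7 + 2 with remainder 2 ≠ 0), so F_{17^7} is not a subfield of F_{17^9}. Equivalently: if it were, the tower law would give 7 = [F_{17^7}:F_17] dividing [F_{17^9}:F_17] = 9, contradiction.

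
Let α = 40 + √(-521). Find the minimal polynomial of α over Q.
m_α(x) = x^2 - 80x + 2121

From α - 40 = √(-521), squaring gives (α - 40)^2 = -521, i.e. α^2 - 80α + 1600 = -521, so α^2 - 80α + 2121 = 0. The discriminant of x^2 - 80x + 2121 is (-80)^2 - 4·(2121) = 6400 - 8484 = -2084, and 4·(-521) is not a perfect square in Q since -521 is squarefree and ≠ 1. Hence x^2 - 80x + 2121 is irreducible over Q and is the minimal polynomial of α.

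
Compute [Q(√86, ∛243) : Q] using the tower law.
[Q(√86, ∛243) : Q] = 6

Let L = Q(√86, ∛243). Since Q(√86) ⊂ L and [Q(√86):Q] = 2, the tower law gives 2 | [L:Q]. Likewise Q(∛243) ⊂ L with [Q(∛243):Q] = 3 (because 243 is not a perfect cube), so 3 | [L:Q]. As gcd(2,3) = 1, [L:Q] is divisible by 6. Conversely L is generated over Q by √86 and ∛243, so [L:Q] ≤ 2·3 = 6. Therefore [Q(√86, ∛243) : Q] = 6.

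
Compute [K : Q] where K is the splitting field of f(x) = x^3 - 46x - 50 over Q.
[K : Q] = 6

By the rational root test, any rational root of the monic integer polynomial f(x) = x^3 - 46x - 50 must be an integer dividing the constant term -50, i.e. one of ±{1, 2, 5, 10, 25, 50}. Evaluating: f(1) = -95, f(-1) = -5, f(2) = -134, f(-2) = 34, f(5) = -155, f(-5) = 55, f(10) = 490, f(-10) = -590, f(25) = 14425, f(-25) = -14525, f(50) = 122650, f(-50) = -122750; none is 0, so f has no rational root and is therefore irreducible over Q (a cubic with no linear factor over a field is irreducible). For an irreducible cubic, the Galois group is A_3 or S_3 according as the discriminant disc(f) = -4a^3 - 27b^2 = -4·(-46)^3 - 27·(-50)^2 = 321844 is or is not a square in Q. Here disc(f) = 321844 is not a perfect square in Q, so the Galois group of f over Q is not contained in A_3 and must be all of S_3. The splitting field has degree |S_3| = 6 over Q, so [K : Q] = 6.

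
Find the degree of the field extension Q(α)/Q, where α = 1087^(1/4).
[Q(α):Q] = 4

α is a root of x^4 - 1087. By Eisenstein's criterion at the prime p = 1087 (which divides the constant term 1087 but p^2 = 1181569 does not, since 1087 is squarefree), x^4 - 1087 is irreducible over Q. Hence [Q(α):Q] = 4.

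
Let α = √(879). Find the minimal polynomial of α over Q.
m_α(x) = x^2 - 879

α satisfies α^2 - 879 = 0, so x^2 - 879 annihilates α. Since d = 879 is squarefree and ≠ 1, it is not a perfect square in Q, so x^2 - 879 has no rational root and is therefore irreducible over Q (a degree-2 polynomial over a field is irreducible iff it has no root). Hence m_α(x) = x^2 - 879.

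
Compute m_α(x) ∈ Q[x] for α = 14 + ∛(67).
m_α(x) = x^3 - 42x^2 + 588x - 2811

Set β = α - 14 = ∛(67), so β^3 = 67. Then (α - 14)^3 - 67 = 0, i.e. α is a root of g(x) = (x - 14)^3 - 67 = x^3 - 42x^2 + 588x - 2811. Since g(x) = h(x - 14) where h(x) = x^3 - 67, and h is irreducible over Q (because 67 is not a perfect cube, so h has no rational root, and a monic cubic with no rational root is irreducible), g is also irreducible (irreducibility is preserved under the substitution x → x - 14). Hence m_α(x) = x^3 - 42x^2 + 588x - 2811.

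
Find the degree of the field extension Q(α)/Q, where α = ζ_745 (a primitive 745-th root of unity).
[Q(α):Q] = 592

The minimal polynomial of ζ_745 over Q is the 745-th cyclotomic polynomial Φ_745(x), which is irreducible over Q and has degree φ(745) = 592. Hence [Q(α):Q] = φ(745) = 592.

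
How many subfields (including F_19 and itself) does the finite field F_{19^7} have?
F_{19^7} has 2 subfields

The subfields of F_{p^n} are exactly the fields F_{p^d} for d | n (each is the fixed field of the unique index-d subgroup of Gal(F_{p^n}/F_p) ≅ Z/nZ). The divisors of n = 7 are {1, 7}, giving 2 subfields: F_{19^1}, F_{19^7}.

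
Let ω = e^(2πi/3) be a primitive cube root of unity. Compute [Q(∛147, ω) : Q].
[Q(∛147, ω) : Q] = 6

[Q(∛147):Q] = 3 (min poly x^3 - 147, irreducible since 147 is not a perfect cube). [Q(ω):Q] = 2 (min poly x^2 + x + 1). Since Q(∛147) ⊂ R and ω ∉ R, we have ω ∉ Q(∛147), so x^2 + x + 1 remains irreducible over Q(∛147) and [Q(∛147, ω) : Q(∛147)] = 2. By the tower law, [Q(∛147, ω) : Q] = 3 · 2 = 6. (In fact Q(∛147, ω) is the splitting field of x^3 - 147 over Q.)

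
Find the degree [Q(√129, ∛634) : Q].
[Q(√129, ∛634) : Q] = 6

Let L = Q(√129, ∛634). Since Q(√129) ⊂ L and [Q(√129):Q] = 2, the tower law gives 2 | [L:Q]. Likewise Q(∛634) ⊂ L with [Q(∛634):Q] = 3 (because 634 is not a perfect cube), so 3 | [L:Q]. As gcd(2,3) = 1, [L:Q] is divisible by 6. Conversely L is generated over Q by √129 and ∛634, so [L:Q] ≤ 2·3 = 6. Therefore [Q(√129, ∛634) : Q] = 6.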